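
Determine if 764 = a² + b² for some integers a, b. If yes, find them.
Not possible

Factorization: 764 = 2^2 × 191
By Fermat: n is sum of two squares iff every prime p ≡ 3 (mod 4) appears to even power.
Prime(s) ≡ 3 (mod 4) with odd exponent: [(191, 1)]
Therefore 764 cannot be expressed as a² + b².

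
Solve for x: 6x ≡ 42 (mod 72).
x ≡ 7 (mod 12)

gcd(6, 72) = 6, which divides 42, so solutions exist.
Divide through by 6: x ≡ 7 (mod 12).
The coefficient of x is now 1, so x ≡ 7 (mod 12).
Check: 6 × 7 = 42 ≡ 42 (mod 72).
x ≡ 7 (mod 12), giving 6 solutions mod 72.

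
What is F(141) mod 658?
562

Matrix identity: Q^n = [[F_(n+1), F_n], [F_n, F_(n-1)]] with Q = [[1,1],[1,0]].
n = 141 = 10001101₂. Square-and-multiply, entries mod 658:
Q^1 = [[1,1],[1,0]]
Q^2 = (Q^1)² = [[2,1],[1,1]]
Q^4 = (Q^2)² = [[5,3],[3,2]]
Q^8 = (Q^4)² = [[34,21],[21,13]]
Q^17 = (Q^8)²·Q = [[610,281],[281,329]]
Q^35 = (Q^17)²·Q = [[332,331],[331,1]]
Q^70 = (Q^35)² = [[13,337],[337,334]]
Q^141 = (Q^70)²·Q = [[377,562],[562,473]]
F_141 mod 658 = Q^141[0][1] = 562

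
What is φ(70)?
24

70 = 2 × 5 × 7
φ(n) = n × ∏(1 - 1/p) for each prime p dividing n
φ(70) = 70 × (1 - 1/2) × (1 - 1/5) × (1 - 1/7) = 24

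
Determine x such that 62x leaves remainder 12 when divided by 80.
x ≡ 26 (mod 40)

gcd(62, 80) = 2, which divides 12, so solutions exist.
Divide through by 2: 31x ≡ 6 (mod 40).
Find 31^(-1) mod 40 by the extended Euclidean algorithm:
40 = 1 × 31 + 9  ⟹  9 = (1)·40 + (-1)·31
31 = 3 × 9 + 4  ⟹  4 = (-3)·40 + (4)·31
9 = 2 × 4 + 1  ⟹  1 = (7)·40 + (-9)·31
So (-9)·31 ≡ 1 (mod 40), i.e. 31^(-1) ≡ -9 ≡ 31 (mod 40).
x ≡ 31 × 6 = 186 ≡ 26 (mod 40).
Check: 62 × 26 = 1612 ≡ 12 (mod 80).
x ≡ 26 (mod 40), giving 2 solutions mod 80.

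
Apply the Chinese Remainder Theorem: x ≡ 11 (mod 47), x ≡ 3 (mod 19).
763

Using Chinese Remainder Theorem:
M = 47 × 19 = 893
M1 = 19, M2 = 47
y1 = 19^(-1) mod 47 = 5
y2 = 47^(-1) mod 19 = 17
x = (11×19×5 + 3×47×17) mod 893 = 763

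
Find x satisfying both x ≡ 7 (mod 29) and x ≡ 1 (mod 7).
36

Using Chinese Remainder Theorem:
M = 29 × 7 = 203
M1 = 7, M2 = 29
y1 = 7^(-1) mod 29 = 25
y2 = 29^(-1) mod 7 = 1
x = (7×7×25 + 1×29×1) mod 203 = 36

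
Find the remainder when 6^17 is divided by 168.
48

Repeated squaring. Binary of 17 = 10001.
6^1 ≡ 6 (mod 168); 6^2 ≡ 36 (mod 168); 6^4 ≡ 120 (mod 168); 6^8 ≡ 120 (mod 168); 6^16 ≡ 120 (mod 168)
6^17 = 6^1 × 6^16 ≡ 48 (mod 168)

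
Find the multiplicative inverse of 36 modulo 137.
118

gcd(36, 137) = 1, so the inverse exists.
Extended Euclidean algorithm on (137, 36):
137 = 3 × 36 + 29  ⟹  29 = (1)·137 + (-3)·36
36 = 1 × 29 + 7  ⟹  7 = (-1)·137 + (4)·36
29 = 4 × 7 + 1  ⟹  1 = (5)·137 + (-19)·36
So (-19)·36 ≡ 1 (mod 137), i.e. 36^(-1) ≡ -19 ≡ 118 (mod 137).
Check: 36 × 118 = 4248 ≡ 1 (mod 137)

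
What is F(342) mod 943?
491

Matrix identity: Q^n = [[F_(n+1), F_n], [F_n, F_(n-1)]] with Q = [[1,1],[1,0]].
n = 342 = 101010110₂. Square-and-multiply, entries mod 943:
Q^1 = [[1,1],[1,0]]
Q^2 = (Q^1)² = [[2,1],[1,1]]
Q^5 = (Q^2)²·Q = [[8,5],[5,3]]
Q^10 = (Q^5)² = [[89,55],[55,34]]
Q^21 = (Q^10)²·Q = [[737,573],[573,164]]
Q^42 = (Q^21)² = [[166,452],[452,657]]
Q^85 = (Q^42)²·Q = [[336,825],[825,454]]
Q^171 = (Q^85)²·Q = [[595,458],[458,137]]
Q^342 = (Q^171)² = [[818,491],[491,327]]
F_342 mod 943 = Q^342[0][1] = 491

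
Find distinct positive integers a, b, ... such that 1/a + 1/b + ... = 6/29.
1/5 + 1/145

Greedy algorithm:
6/29: ceiling(29/6) = 5, use 1/5
1/145: ceiling(145/1) = 145, use 1/145
Result: 6/29 = 1/5 + 1/145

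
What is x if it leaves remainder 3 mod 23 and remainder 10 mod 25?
210

Using Chinese Remainder Theorem:
M = 23 × 25 = 575
M1 = 25, M2 = 23
y1 = 25^(-1) mod 23 = 12
y2 = 23^(-1) mod 25 = 12
x = (3×25×12 + 10×23×12) mod 575 = 210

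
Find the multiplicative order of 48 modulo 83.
41

83 is prime, so ord(48) divides φ(83) = 82.
Divisors of 82: 1, 2, 41, 82.
Repeated squaring: 48^1 ≡ 48, 48^2 ≡ 63, 48^4 ≡ 68, 48^8 ≡ 59, 48^16 ≡ 78, 48^32 ≡ 25, 48^64 ≡ 44 (mod 83).
Test 48^d mod 83 for each divisor d in increasing order:
48^1 ≡ 48
48^2 ≡ 63
48^41 = 48^32·48^8·48^1 ≡ 1  ← first divisor giving 1
The order is 41.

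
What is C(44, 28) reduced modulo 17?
0

Using Lucas' theorem:
Write n=44 and k=28 in base 17:
n in base 17: [2, 10]
k in base 17: [1, 11]
C(44,28) mod 17 = ∏ C(n_i, k_i) mod 17
Digit binomials (mod 17): C(2,1) = 2; C(10,11) = 0 (k_i > n_i)
Product: 2 × 0 = 0 ≡ 0 (mod 17)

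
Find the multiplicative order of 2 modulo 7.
3

7 is prime, so ord(2) divides φ(7) = 6.
Divisors of 6: 1, 2, 3, 6.
Repeated squaring: 2^1 ≡ 2, 2^2 ≡ 4, 2^4 ≡ 2 (mod 7).
Test 2^d mod 7 for each divisor d in increasing order:
2^1 ≡ 2
2^2 ≡ 4
2^3 = 2^2·2^1 ≡ 1  ← first divisor giving 1
The order is 3.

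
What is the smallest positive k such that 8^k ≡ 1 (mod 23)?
11

23 is prime, so ord(8) divides φ(23) = 22.
Divisors of 22: 1, 2, 11, 22.
Repeated squaring: 8^1 ≡ 8, 8^2 ≡ 18, 8^4 ≡ 2, 8^8 ≡ 4, 8^16 ≡ 16 (mod 23).
Test 8^d mod 23 for each divisor d in increasing order:
8^1 ≡ 8
8^2 ≡ 18
8^11 = 8^8·8^2·8^1 ≡ 1  ← first divisor giving 1
The order is 11.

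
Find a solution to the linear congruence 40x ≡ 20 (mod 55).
x ≡ 6 (mod 11)

gcd(40, 55) = 5, which divides 20, so solutions exist.
Divide through by 5: 8x ≡ 4 (mod 11).
Find 8^(-1) mod 11 by the extended Euclidean algorithm:
11 = 1 × 8 + 3  ⟹  3 = (1)·11 + (-1)·8
8 = 2 × 3 + 2  ⟹  2 = (-2)·11 + (3)·8
3 = 1 × 2 + 1  ⟹  1 = (3)·11 + (-4)·8
So (-4)·8 ≡ 1 (mod 11), i.e. 8^(-1) ≡ -4 ≡ 7 (mod 11).
x ≡ 7 × 4 = 28 ≡ 6 (mod 11).
Check: 40 × 6 = 240 ≡ 20 (mod 55).
x ≡ 6 (mod 11), giving 5 solutions mod 55.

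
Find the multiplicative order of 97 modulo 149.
148

149 is prime, so ord(97) divides φ(149) = 148.
Divisors of 148: 1, 2, 4, 37, 74, 148.
Repeated squaring: 97^1 ≡ 97, 97^2 ≡ 22, 97^4 ≡ 37, 97^8 ≡ 28, 97^16 ≡ 39, 97^32 ≡ 31, 97^64 ≡ 67, 97^128 ≡ 19 (mod 149).
Test 97^d mod 149 for each divisor d in increasing order:
97^1 ≡ 97
97^2 ≡ 22
97^4 ≡ 37
97^37 = 97^32·97^4·97^1 ≡ 105
97^74 = 97^64·97^8·97^2 ≡ 148
97^148 = 97^128·97^16·97^4 ≡ 1  ← first divisor giving 1
The order is 148.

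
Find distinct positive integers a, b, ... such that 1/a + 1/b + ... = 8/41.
1/6 + 1/36 + 1/1476

Greedy algorithm:
8/41: ceiling(41/8) = 6, use 1/6
7/246: ceiling(246/7) = 36, use 1/36
1/1476: ceiling(1476/1) = 1476, use 1/1476
Result: 8/41 = 1/6 + 1/36 + 1/1476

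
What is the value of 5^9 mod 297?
53

Repeated squaring. Binary of 9 = 1001.
5^1 ≡ 5 (mod 297); 5^2 ≡ 25 (mod 297); 5^4 ≡ 31 (mod 297); 5^8 ≡ 70 (mod 297)
5^9 = 5^1 × 5^8 ≡ 53 (mod 297)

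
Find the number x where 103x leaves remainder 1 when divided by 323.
69

gcd(103, 323) = 1, so the inverse exists.
Extended Euclidean algorithm on (323, 103):
323 = 3 × 103 + 14  ⟹  14 = (1)·323 + (-3)·103
103 = 7 × 14 + 5  ⟹  5 = (-7)·323 + (22)·103
14 = 2 × 5 + 4  ⟹  4 = (15)·323 + (-47)·103
5 = 1 × 4 + 1  ⟹  1 = (-22)·323 + (69)·103
So (69)·103 ≡ 1 (mod 323), i.e. 103^(-1) ≡ 69 (mod 323).
Check: 103 × 69 = 7107 ≡ 1 (mod 323)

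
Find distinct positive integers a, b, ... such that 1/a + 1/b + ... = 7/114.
1/17 + 1/388 + 1/375972

Greedy algorithm:
7/114: ceiling(114/7) = 17, use 1/17
5/1938: ceiling(1938/5) = 388, use 1/388
1/375972: ceiling(375972/1) = 375972, use 1/375972
Result: 7/114 = 1/17 + 1/388 + 1/375972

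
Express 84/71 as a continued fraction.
[1; 5, 2, 6]

Euclidean algorithm steps:
84 = 1 × 71 + 13
71 = 5 × 13 + 6
13 = 2 × 6 + 1
6 = 6 × 1 + 0
Continued fraction: [1; 5, 2, 6]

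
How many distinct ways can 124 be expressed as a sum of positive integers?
2841940500

p(n) counts ways to write n as a sum of positive integers (order ignored).
Euler's pentagonal recurrence: p(k) = p(k-1) + p(k-2) - p(k-5) - p(k-7) + p(k-12) + p(k-15) - ... (offsets j(3j∓1)/2, signs ++--, p(0)=1, p(<0)=0).
DP table for k = 0..123: p(0)=1, p(1)=1, p(2)=2, p(3)=3, p(4)=5, p(5)=7, p(6)=11, p(7)=15, p(8)=22, p(9)=30, p(10)=42, p(11)=56, p(12)=77, p(13)=101, p(14)=135, p(15)=176, p(16)=231, p(17)=297, p(18)=385, p(19)=490, p(20)=627, p(21)=792, p(22)=1002, p(23)=1255, p(24)=1575, p(25)=1958, p(26)=2436, p(27)=3010, p(28)=3718, p(29)=4565, p(30)=5604, p(31)=6842, p(32)=8349, p(33)=10143, p(34)=12310, p(35)=14883, p(36)=17977, p(37)=21637, p(38)=26015, p(39)=31185, p(40)=37338, p(41)=44583, p(42)=53174, p(43)=63261, p(44)=75175, p(45)=89134, p(46)=105558, p(47)=124754, p(48)=147273, p(49)=173525, p(50)=204226, p(51)=239943, p(52)=281589, p(53)=329931, p(54)=386155, p(55)=451276, p(56)=526823, p(57)=614154, p(58)=715220, p(59)=831820, p(60)=966467, p(61)=1121505, p(62)=1300156, p(63)=1505499, p(64)=1741630, p(65)=2012558, p(66)=2323520, p(67)=2679689, p(68)=3087735, p(69)=3554345, p(70)=4087968, p(71)=4697205, p(72)=5392783, p(73)=6185689, p(74)=7089500, p(75)=8118264, p(76)=9289091, p(77)=10619863, p(78)=12132164, p(79)=13848650, p(80)=15796476, p(81)=18004327, p(82)=20506255, p(83)=23338469, p(84)=26543660, p(85)=30167357, p(86)=34262962, p(87)=38887673, p(88)=44108109, p(89)=49995925, p(90)=56634173, p(91)=64112359, p(92)=72533807, p(93)=82010177, p(94)=92669720, p(95)=104651419, p(96)=118114304, p(97)=133230930, p(98)=150198136, p(99)=169229875, p(100)=190569292, p(101)=214481126, p(102)=241265379, p(103)=271248950, p(104)=304801365, p(105)=342325709, p(106)=384276336, p(107)=431149389, p(108)=483502844, p(109)=541946240, p(110)=607163746, p(111)=679903203, p(112)=761002156, p(113)=851376628, p(114)=952050665, p(115)=1064144451, p(116)=1188908248, p(117)=1327710076, p(118)=1482074143, p(119)=1653668665, p(120)=1844349560, p(121)=2056148051, p(122)=2291320912, p(123)=2552338241.
Final step: p(124) = p(123) + p(122) - p(119) - p(117) + p(112) + p(109) - p(102) - p(98) + p(89) + p(84) - p(73) - p(67) + p(54) + p(47) - p(32) - p(24) + p(7)
= 2552338241 + 2291320912 - 1653668665 - 1327710076 + 761002156 + 541946240 - 241265379 - 150198136 + 49995925 + 26543660 - 6185689 - 2679689 + 386155 + 124754 - 8349 - 1575 + 15
= 2841940500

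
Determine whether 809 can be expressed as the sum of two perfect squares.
5² + 28² (a=5, b=28)

Factorization: 809 = 809
By Fermat: n is sum of two squares iff every prime p ≡ 3 (mod 4) appears to even power.
All primes ≡ 3 (mod 4) appear to even power.
Search a = 0, 1, 2, … for 809 - a² a perfect square: first hit at a = 5: 809 - 25 = 784 = 28².
809 = 5² + 28² = 25 + 784 ✓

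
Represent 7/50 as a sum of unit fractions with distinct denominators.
1/8 + 1/67 + 1/13400

Greedy algorithm:
7/50: ceiling(50/7) = 8, use 1/8
3/200: ceiling(200/3) = 67, use 1/67
1/13400: ceiling(13400/1) = 13400, use 1/13400
Result: 7/50 = 1/8 + 1/67 + 1/13400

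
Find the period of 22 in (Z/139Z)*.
138

139 is prime, so ord(22) divides φ(139) = 138.
Divisors of 138: 1, 2, 3, 6, 23, 46, 69, 138.
Repeated squaring: 22^1 ≡ 22, 22^2 ≡ 67, 22^4 ≡ 41, 22^8 ≡ 13, 22^16 ≡ 30, 22^32 ≡ 66, 22^64 ≡ 47, 22^128 ≡ 124 (mod 139).
Test 22^d mod 139 for each divisor d in increasing order:
22^1 ≡ 22
22^2 ≡ 67
22^3 = 22^2·22^1 ≡ 84
22^6 = 22^4·22^2 ≡ 106
22^23 = 22^16·22^4·22^2·22^1 ≡ 43
22^46 = 22^32·22^8·22^4·22^2 ≡ 42
22^69 = 22^64·22^4·22^1 ≡ 138
22^138 = 22^128·22^8·22^2 ≡ 1  ← first divisor giving 1
The order is 138.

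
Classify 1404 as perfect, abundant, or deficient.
abundant

Proper divisors of 1404: sum = 1 + 2 + 3 + 4 + 6 + 9 + 12 + 13 + ... + 234 + 351 + 468 + 702 (23 divisors) = 2516
Since 2516 > 1404, 1404 is abundant.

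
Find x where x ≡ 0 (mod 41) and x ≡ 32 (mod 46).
492

Using Chinese Remainder Theorem:
M = 41 × 46 = 1886
M1 = 46, M2 = 41
y1 = 46^(-1) mod 41 = 33
y2 = 41^(-1) mod 46 = 9
x = (0×46×33 + 32×41×9) mod 1886 = 492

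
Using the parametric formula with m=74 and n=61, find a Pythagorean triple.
(1755, 9028, 9197)

Euclid's formula: a = m² - n², b = 2mn, c = m² + n²
m = 74, n = 61
a = 74² - 61² = 5476 - 3721 = 1755
b = 2 × 74 × 61 = 9028
c = 74² + 61² = 5476 + 3721 = 9197
Verification: 1755² + 9028² = 3080025 + 81504784 = 84584809 = 9197² ✓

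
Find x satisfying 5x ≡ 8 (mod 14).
x ≡ 10 (mod 14)

gcd(5, 14) = 1, which divides 8, so solutions exist.
Find 5^(-1) mod 14 by the extended Euclidean algorithm:
14 = 2 × 5 + 4  ⟹  4 = (1)·14 + (-2)·5
5 = 1 × 4 + 1  ⟹  1 = (-1)·14 + (3)·5
So (3)·5 ≡ 1 (mod 14), i.e. 5^(-1) ≡ 3 (mod 14).
x ≡ 3 × 8 = 24 ≡ 10 (mod 14).
Check: 5 × 10 = 50 ≡ 8 (mod 14).
Unique solution: x ≡ 10 (mod 14)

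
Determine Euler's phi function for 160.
64

160 = 2^5 × 5
φ(n) = n × ∏(1 - 1/p) for each prime p dividing n
φ(160) = 160 × (1 - 1/2) × (1 - 1/5) = 64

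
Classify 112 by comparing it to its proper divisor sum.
abundant

Proper divisors of 112: sum = 1 + 2 + 4 + 7 + 8 + 14 + 16 + 28 + 56 = 136
Since 136 > 112, 112 is abundant.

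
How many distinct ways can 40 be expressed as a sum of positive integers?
37338

p(n) counts ways to write n as a sum of positive integers (order ignored).
Euler's pentagonal recurrence: p(k) = p(k-1) + p(k-2) - p(k-5) - p(k-7) + p(k-12) + p(k-15) - ... (offsets j(3j∓1)/2, signs ++--, p(0)=1, p(<0)=0).
DP table for k = 0..39: p(0)=1, p(1)=1, p(2)=2, p(3)=3, p(4)=5, p(5)=7, p(6)=11, p(7)=15, p(8)=22, p(9)=30, p(10)=42, p(11)=56, p(12)=77, p(13)=101, p(14)=135, p(15)=176, p(16)=231, p(17)=297, p(18)=385, p(19)=490, p(20)=627, p(21)=792, p(22)=1002, p(23)=1255, p(24)=1575, p(25)=1958, p(26)=2436, p(27)=3010, p(28)=3718, p(29)=4565, p(30)=5604, p(31)=6842, p(32)=8349, p(33)=10143, p(34)=12310, p(35)=14883, p(36)=17977, p(37)=21637, p(38)=26015, p(39)=31185.
Final step: p(40) = p(39) + p(38) - p(35) - p(33) + p(28) + p(25) - p(18) - p(14) + p(5) + p(0)
= 31185 + 26015 - 14883 - 10143 + 3718 + 1958 - 385 - 135 + 7 + 1
= 37338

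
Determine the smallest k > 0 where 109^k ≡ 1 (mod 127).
126

127 is prime, so ord(109) divides φ(127) = 126.
Divisors of 126: 1, 2, 3, 6, 7, 9, 14, 18, 21, 42, 63, 126.
Repeated squaring: 109^1 ≡ 109, 109^2 ≡ 70, 109^4 ≡ 74, 109^8 ≡ 15, 109^16 ≡ 98, 109^32 ≡ 79, 109^64 ≡ 18 (mod 127).
Test 109^d mod 127 for each divisor d in increasing order:
109^1 ≡ 109
109^2 ≡ 70
109^3 = 109^2·109^1 ≡ 10
109^6 = 109^4·109^2 ≡ 100
109^7 = 109^4·109^2·109^1 ≡ 105
109^9 = 109^8·109^1 ≡ 111
109^14 = 109^8·109^4·109^2 ≡ 103
109^18 = 109^16·109^2 ≡ 2
109^21 = 109^16·109^4·109^1 ≡ 20
109^42 = 109^32·109^8·109^2 ≡ 19
109^63 = 109^32·109^16·109^8·109^4·109^2·109^1 ≡ 126
109^126 = 109^64·109^32·109^16·109^8·109^4·109^2 ≡ 1  ← first divisor giving 1
The order is 126.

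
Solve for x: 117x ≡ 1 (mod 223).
61

gcd(117, 223) = 1, so the inverse exists.
Extended Euclidean algorithm on (223, 117):
223 = 1 × 117 + 106  ⟹  106 = (1)·223 + (-1)·117
117 = 1 × 106 + 11  ⟹  11 = (-1)·223 + (2)·117
106 = 9 × 11 + 7  ⟹  7 = (10)·223 + (-19)·117
11 = 1 × 7 + 4  ⟹  4 = (-11)·223 + (21)·117
7 = 1 × 4 + 3  ⟹  3 = (21)·223 + (-40)·117
4 = 1 × 3 + 1  ⟹  1 = (-32)·223 + (61)·117
So (61)·117 ≡ 1 (mod 223), i.e. 117^(-1) ≡ 61 (mod 223).
Check: 117 × 61 = 7137 ≡ 1 (mod 223)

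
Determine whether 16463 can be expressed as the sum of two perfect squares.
Not possible

Factorization: 16463 = 101 × 163
By Fermat: n is sum of two squares iff every prime p ≡ 3 (mod 4) appears to even power.
Prime(s) ≡ 3 (mod 4) with odd exponent: [(163, 1)]
Therefore 16463 cannot be expressed as a² + b².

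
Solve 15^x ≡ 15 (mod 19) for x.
1

Baby-step giant-step with step n = ⌈√19⌉ = 5.
Baby steps 15^j mod 19 (j:value) for j=0..4: 0:1, 1:15, 2:16, 3:12, 4:9.
h = 15 is already in the table at j=1, so x = 1.
Check: 15^1 ≡ 15 (mod 19).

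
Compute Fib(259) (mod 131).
1

Matrix identity: Q^n = [[F_(n+1), F_n], [F_n, F_(n-1)]] with Q = [[1,1],[1,0]].
n = 259 = 100000011₂. Square-and-multiply, entries mod 131:
Q^1 = [[1,1],[1,0]]
Q^2 = (Q^1)² = [[2,1],[1,1]]
Q^4 = (Q^2)² = [[5,3],[3,2]]
Q^8 = (Q^4)² = [[34,21],[21,13]]
Q^16 = (Q^8)² = [[25,70],[70,86]]
Q^32 = (Q^16)² = [[23,41],[41,113]]
Q^64 = (Q^32)² = [[114,74],[74,40]]
Q^129 = (Q^64)²·Q = [[0,1],[1,130]]
Q^259 = (Q^129)²·Q = [[0,1],[1,130]]
F_259 mod 131 = Q^259[0][1] = 1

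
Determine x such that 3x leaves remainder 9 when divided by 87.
x ≡ 3 (mod 29)

gcd(3, 87) = 3, which divides 9, so solutions exist.
Divide through by 3: x ≡ 3 (mod 29).
The coefficient of x is now 1, so x ≡ 3 (mod 29).
Check: 3 × 3 = 9 ≡ 9 (mod 87).
x ≡ 3 (mod 29), giving 3 solutions mod 87.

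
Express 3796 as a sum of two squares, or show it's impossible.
14² + 60² (a=14, b=60)

Factorization: 3796 = 2^2 × 13 × 73
By Fermat: n is sum of two squares iff every prime p ≡ 3 (mod 4) appears to even power.
All primes ≡ 3 (mod 4) appear to even power.
Search a = 0, 1, 2, … for 3796 - a² a perfect square: first hit at a = 14: 3796 - 196 = 3600 = 60².
3796 = 14² + 60² = 196 + 3600 ✓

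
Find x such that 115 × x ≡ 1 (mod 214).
67

gcd(115, 214) = 1, so the inverse exists.
Extended Euclidean algorithm on (214, 115):
214 = 1 × 115 + 99  ⟹  99 = (1)·214 + (-1)·115
115 = 1 × 99 + 16  ⟹  16 = (-1)·214 + (2)·115
99 = 6 × 16 + 3  ⟹  3 = (7)·214 + (-13)·115
16 = 5 × 3 + 1  ⟹  1 = (-36)·214 + (67)·115
So (67)·115 ≡ 1 (mod 214), i.e. 115^(-1) ≡ 67 (mod 214).
Check: 115 × 67 = 7705 ≡ 1 (mod 214)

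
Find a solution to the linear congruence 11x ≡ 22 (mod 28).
x ≡ 2 (mod 28)

gcd(11, 28) = 1, which divides 22, so solutions exist.
Find 11^(-1) mod 28 by the extended Euclidean algorithm:
28 = 2 × 11 + 6  ⟹  6 = (1)·28 + (-2)·11
11 = 1 × 6 + 5  ⟹  5 = (-1)·28 + (3)·11
6 = 1 × 5 + 1  ⟹  1 = (2)·28 + (-5)·11
So (-5)·11 ≡ 1 (mod 28), i.e. 11^(-1) ≡ -5 ≡ 23 (mod 28).
x ≡ 23 × 22 = 506 ≡ 2 (mod 28).
Check: 11 × 2 = 22 ≡ 22 (mod 28).
Unique solution: x ≡ 2 (mod 28)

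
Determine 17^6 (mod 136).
17

Repeated squaring. Binary of 6 = 110.
17^1 ≡ 17 (mod 136); 17^2 ≡ 17 (mod 136); 17^4 ≡ 17 (mod 136)
17^6 = 17^2 × 17^4 ≡ 17 (mod 136)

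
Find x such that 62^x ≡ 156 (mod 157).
78

Baby-step giant-step with step n = ⌈√157⌉ = 13.
Baby steps 62^j mod 157 (j:value) for j=0..12: 0:1, 1:62, 2:76, 3:2, 4:124, 5:152, 6:4, 7:91, 8:147, 9:8, 10:25, 11:137, 12:16.
Giant-step multiplier: 62^(-13) ≡ 62^(156-13) = 62^143 ≡ 22 (mod 157).
Giant steps γ_i = 156·22^i mod 157: γ_0=156, γ_1=135, γ_2=144, γ_3=28, γ_4=145, γ_5=50, γ_6=1 (in table at j=0).
x = i·n + j = 6·13 + 0 = 78.
Check: 62^78 ≡ 156 (mod 157).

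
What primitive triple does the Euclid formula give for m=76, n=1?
(5775, 152, 5777)

Euclid's formula: a = m² - n², b = 2mn, c = m² + n²
m = 76, n = 1
a = 76² - 1² = 5776 - 1 = 5775
b = 2 × 76 × 1 = 152
c = 76² + 1² = 5776 + 1 = 5777
Verification: 5775² + 152² = 33350625 + 23104 = 33373729 = 5777² ✓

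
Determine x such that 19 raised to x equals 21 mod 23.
17

Baby-step giant-step with step n = ⌈√23⌉ = 5.
Baby steps 19^j mod 23 (j:value) for j=0..4: 0:1, 1:19, 2:16, 3:5, 4:3.
Giant-step multiplier: 19^(-5) ≡ 19^(22-5) = 19^17 ≡ 21 (mod 23).
Giant steps γ_i = 21·21^i mod 23: γ_0=21, γ_1=4, γ_2=15, γ_3=16 (in table at j=2).
x = i·n + j = 3·5 + 2 = 17.
Check: 19^17 ≡ 21 (mod 23).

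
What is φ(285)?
144

285 = 3 × 5 × 19
φ(n) = n × ∏(1 - 1/p) for each prime p dividing n
φ(285) = 285 × (1 - 1/3) × (1 - 1/5) × (1 - 1/19) = 144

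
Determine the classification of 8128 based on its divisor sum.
perfect

Proper divisors of 8128: sum = 1 + 2 + 4 + 8 + 16 + 32 + 64 + 127 + 254 + 508 + 1016 + 2032 + 4064 = 8128
Since 8128 = 8128, 8128 is perfect.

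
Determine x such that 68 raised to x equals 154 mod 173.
169

Baby-step giant-step with step n = ⌈√173⌉ = 14.
Baby steps 68^j mod 173 (j:value) for j=0..13: 0:1, 1:68, 2:126, 3:91, 4:133, 5:48, 6:150, 7:166, 8:43, 9:156, 10:55, 11:107, 12:10, 13:161.
Giant-step multiplier: 68^(-14) ≡ 68^(172-14) = 68^158 ≡ 113 (mod 173).
Giant steps γ_i = 154·113^i mod 173: γ_0=154, γ_1=102, γ_2=108, γ_3=94, γ_4=69, γ_5=12, γ_6=145, γ_7=123, γ_8=59, γ_9=93, γ_10=129, γ_11=45, γ_12=68 (in table at j=1).
x = i·n + j = 12·14 + 1 = 169.
Check: 68^169 ≡ 154 (mod 173).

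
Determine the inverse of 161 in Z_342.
17

gcd(161, 342) = 1, so the inverse exists.
Extended Euclidean algorithm on (342, 161):
342 = 2 × 161 + 20  ⟹  20 = (1)·342 + (-2)·161
161 = 8 × 20 + 1  ⟹  1 = (-8)·342 + (17)·161
So (17)·161 ≡ 1 (mod 342), i.e. 161^(-1) ≡ 17 (mod 342).
Check: 161 × 17 = 2737 ≡ 1 (mod 342)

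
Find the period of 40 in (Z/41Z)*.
2

41 is prime, so ord(40) divides φ(41) = 40.
Divisors of 40: 1, 2, 4, 5, 8, 10, 20, 40.
Repeated squaring: 40^1 ≡ 40, 40^2 ≡ 1, 40^4 ≡ 1, 40^8 ≡ 1, 40^16 ≡ 1, 40^32 ≡ 1 (mod 41).
Test 40^d mod 41 for each divisor d in increasing order:
40^1 ≡ 40
40^2 ≡ 1  ← first divisor giving 1
The order is 2.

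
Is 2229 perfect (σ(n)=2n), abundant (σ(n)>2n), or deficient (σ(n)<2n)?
deficient

Proper divisors of 2229: sum = 1 + 3 + 743 = 747
Since 747 < 2229, 2229 is deficient.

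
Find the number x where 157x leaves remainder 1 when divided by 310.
233

gcd(157, 310) = 1, so the inverse exists.
Extended Euclidean algorithm on (310, 157):
310 = 1 × 157 + 153  ⟹  153 = (1)·310 + (-1)·157
157 = 1 × 153 + 4  ⟹  4 = (-1)·310 + (2)·157
153 = 38 × 4 + 1  ⟹  1 = (39)·310 + (-77)·157
So (-77)·157 ≡ 1 (mod 310), i.e. 157^(-1) ≡ -77 ≡ 233 (mod 310).
Check: 157 × 233 = 36581 ≡ 1 (mod 310)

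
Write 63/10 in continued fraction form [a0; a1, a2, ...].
[6; 3, 3]

Euclidean algorithm steps:
63 = 6 × 10 + 3
10 = 3 × 3 + 1
3 = 3 × 1 + 0
Continued fraction: [6; 3, 3]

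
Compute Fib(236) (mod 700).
277

Matrix identity: Q^n = [[F_(n+1), F_n], [F_n, F_(n-1)]] with Q = [[1,1],[1,0]].
n = 236 = 11101100₂. Square-and-multiply, entries mod 700:
Q^1 = [[1,1],[1,0]]
Q^3 = (Q^1)²·Q = [[3,2],[2,1]]
Q^7 = (Q^3)²·Q = [[21,13],[13,8]]
Q^14 = (Q^7)² = [[610,377],[377,233]]
Q^29 = (Q^14)²·Q = [[440,429],[429,11]]
Q^59 = (Q^29)²·Q = [[620,341],[341,279]]
Q^118 = (Q^59)² = [[181,659],[659,222]]
Q^236 = (Q^118)² = [[142,277],[277,565]]
F_236 mod 700 = Q^236[0][1] = 277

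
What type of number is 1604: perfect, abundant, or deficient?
deficient

Proper divisors of 1604: sum = 1 + 2 + 4 + 401 + 802 = 1210
Since 1210 < 1604, 1604 is deficient.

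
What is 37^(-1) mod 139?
124

gcd(37, 139) = 1, so the inverse exists.
Extended Euclidean algorithm on (139, 37):
139 = 3 × 37 + 28  ⟹  28 = (1)·139 + (-3)·37
37 = 1 × 28 + 9  ⟹  9 = (-1)·139 + (4)·37
28 = 3 × 9 + 1  ⟹  1 = (4)·139 + (-15)·37
So (-15)·37 ≡ 1 (mod 139), i.e. 37^(-1) ≡ -15 ≡ 124 (mod 139).
Check: 37 × 124 = 4588 ≡ 1 (mod 139)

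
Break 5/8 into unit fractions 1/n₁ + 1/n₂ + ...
1/2 + 1/8

Greedy algorithm:
5/8: ceiling(8/5) = 2, use 1/2
1/8: ceiling(8/1) = 8, use 1/8
Result: 5/8 = 1/2 + 1/8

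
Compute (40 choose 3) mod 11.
2

Using Lucas' theorem:
Write n=40 and k=3 in base 11:
n in base 11: [3, 7]
k in base 11: [0, 3]
C(40,3) mod 11 = ∏ C(n_i, k_i) mod 11
Digit binomials (mod 11): C(3,0) = 1; C(7,3) = 35 ≡ 2
Product: 1 × 2 = 2 ≡ 2 (mod 11)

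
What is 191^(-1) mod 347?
238

gcd(191, 347) = 1, so the inverse exists.
Extended Euclidean algorithm on (347, 191):
347 = 1 × 191 + 156  ⟹  156 = (1)·347 + (-1)·191
191 = 1 × 156 + 35  ⟹  35 = (-1)·347 + (2)·191
156 = 4 × 35 + 16  ⟹  16 = (5)·347 + (-9)·191
35 = 2 × 16 + 3  ⟹  3 = (-11)·347 + (20)·191
16 = 5 × 3 + 1  ⟹  1 = (60)·347 + (-109)·191
So (-109)·191 ≡ 1 (mod 347), i.e. 191^(-1) ≡ -109 ≡ 238 (mod 347).
Check: 191 × 238 = 45458 ≡ 1 (mod 347)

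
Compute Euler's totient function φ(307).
306

307 = 307
φ(n) = n × ∏(1 - 1/p) for each prime p dividing n
φ(307) = 307 × (1 - 1/307) = 306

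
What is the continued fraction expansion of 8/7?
[1; 7]

Euclidean algorithm steps:
8 = 1 × 7 + 1
7 = 7 × 1 + 0
Continued fraction: [1; 7]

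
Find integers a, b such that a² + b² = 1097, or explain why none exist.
16² + 29² (a=16, b=29)

Factorization: 1097 = 1097
By Fermat: n is sum of two squares iff every prime p ≡ 3 (mod 4) appears to even power.
All primes ≡ 3 (mod 4) appear to even power.
Search a = 0, 1, 2, … for 1097 - a² a perfect square: first hit at a = 16: 1097 - 256 = 841 = 29².
1097 = 16² + 29² = 256 + 841 ✓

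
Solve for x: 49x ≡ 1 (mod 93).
19

gcd(49, 93) = 1, so the inverse exists.
Extended Euclidean algorithm on (93, 49):
93 = 1 × 49 + 44  ⟹  44 = (1)·93 + (-1)·49
49 = 1 × 44 + 5  ⟹  5 = (-1)·93 + (2)·49
44 = 8 × 5 + 4  ⟹  4 = (9)·93 + (-17)·49
5 = 1 × 4 + 1  ⟹  1 = (-10)·93 + (19)·49
So (19)·49 ≡ 1 (mod 93), i.e. 49^(-1) ≡ 19 (mod 93).
Check: 49 × 19 = 931 ≡ 1 (mod 93)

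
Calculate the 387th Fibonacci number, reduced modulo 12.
2

Matrix identity: Q^n = [[F_(n+1), F_n], [F_n, F_(n-1)]] with Q = [[1,1],[1,0]].
n = 387 = 110000011₂. Square-and-multiply, entries mod 12:
Q^1 = [[1,1],[1,0]]
Q^3 = (Q^1)²·Q = [[3,2],[2,1]]
Q^6 = (Q^3)² = [[1,8],[8,5]]
Q^12 = (Q^6)² = [[5,0],[0,5]]
Q^24 = (Q^12)² = [[1,0],[0,1]]
Q^48 = (Q^24)² = [[1,0],[0,1]]
Q^96 = (Q^48)² = [[1,0],[0,1]]
Q^193 = (Q^96)²·Q = [[1,1],[1,0]]
Q^387 = (Q^193)²·Q = [[3,2],[2,1]]
F_387 mod 12 = Q^387[0][1] = 2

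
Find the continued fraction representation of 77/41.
[1; 1, 7, 5]

Euclidean algorithm steps:
77 = 1 × 41 + 36
41 = 1 × 36 + 5
36 = 7 × 5 + 1
5 = 5 × 1 + 0
Continued fraction: [1; 1, 7, 5]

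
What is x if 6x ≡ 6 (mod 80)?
x ≡ 1 (mod 40)

gcd(6, 80) = 2, which divides 6, so solutions exist.
Divide through by 2: 3x ≡ 3 (mod 40).
Find 3^(-1) mod 40 by the extended Euclidean algorithm:
40 = 13 × 3 + 1  ⟹  1 = (1)·40 + (-13)·3
So (-13)·3 ≡ 1 (mod 40), i.e. 3^(-1) ≡ -13 ≡ 27 (mod 40).
x ≡ 27 × 3 = 81 ≡ 1 (mod 40).
Check: 6 × 1 = 6 ≡ 6 (mod 80).
x ≡ 1 (mod 40), giving 2 solutions mod 80.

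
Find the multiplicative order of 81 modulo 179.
89

179 is prime, so ord(81) divides φ(179) = 178.
Divisors of 178: 1, 2, 89, 178.
Repeated squaring: 81^1 ≡ 81, 81^2 ≡ 117, 81^4 ≡ 85, 81^8 ≡ 65, 81^16 ≡ 108, 81^32 ≡ 29, 81^64 ≡ 125, 81^128 ≡ 52 (mod 179).
Test 81^d mod 179 for each divisor d in increasing order:
81^1 ≡ 81
81^2 ≡ 117
81^89 = 81^64·81^16·81^8·81^1 ≡ 1  ← first divisor giving 1
The order is 89.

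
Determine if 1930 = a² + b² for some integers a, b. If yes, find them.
9² + 43² (a=9, b=43)

Factorization: 1930 = 2 × 5 × 193
By Fermat: n is sum of two squares iff every prime p ≡ 3 (mod 4) appears to even power.
All primes ≡ 3 (mod 4) appear to even power.
Search a = 0, 1, 2, … for 1930 - a² a perfect square: first hit at a = 9: 1930 - 81 = 1849 = 43².
1930 = 9² + 43² = 81 + 1849 ✓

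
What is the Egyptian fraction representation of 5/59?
1/12 + 1/708

Greedy algorithm:
5/59: ceiling(59/5) = 12, use 1/12
1/708: ceiling(708/1) = 708, use 1/708
Result: 5/59 = 1/12 + 1/708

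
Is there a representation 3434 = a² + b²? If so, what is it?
25² + 53² (a=25, b=53)

Factorization: 3434 = 2 × 17 × 101
By Fermat: n is sum of two squares iff every prime p ≡ 3 (mod 4) appears to even power.
All primes ≡ 3 (mod 4) appear to even power.
Search a = 0, 1, 2, … for 3434 - a² a perfect square: first hit at a = 25: 3434 - 625 = 2809 = 53².
3434 = 25² + 53² = 625 + 2809 ✓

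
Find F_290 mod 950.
495

Matrix identity: Q^n = [[F_(n+1), F_n], [F_n, F_(n-1)]] with Q = [[1,1],[1,0]].
n = 290 = 100100010₂. Square-and-multiply, entries mod 950:
Q^1 = [[1,1],[1,0]]
Q^2 = (Q^1)² = [[2,1],[1,1]]
Q^4 = (Q^2)² = [[5,3],[3,2]]
Q^9 = (Q^4)²·Q = [[55,34],[34,21]]
Q^18 = (Q^9)² = [[381,684],[684,647]]
Q^36 = (Q^18)² = [[267,152],[152,115]]
Q^72 = (Q^36)² = [[343,114],[114,229]]
Q^145 = (Q^72)²·Q = [[153,495],[495,608]]
Q^290 = (Q^145)² = [[534,495],[495,39]]
F_290 mod 950 = Q^290[0][1] = 495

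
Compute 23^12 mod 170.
81

Repeated squaring. Binary of 12 = 1100.
23^1 ≡ 23 (mod 170); 23^2 ≡ 19 (mod 170); 23^4 ≡ 21 (mod 170); 23^8 ≡ 101 (mod 170)
23^12 = 23^4 × 23^8 ≡ 81 (mod 170)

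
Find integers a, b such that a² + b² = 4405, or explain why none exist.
7² + 66² (a=7, b=66)

Factorization: 4405 = 5 × 881
By Fermat: n is sum of two squares iff every prime p ≡ 3 (mod 4) appears to even power.
All primes ≡ 3 (mod 4) appear to even power.
Search a = 0, 1, 2, … for 4405 - a² a perfect square: first hit at a = 7: 4405 - 49 = 4356 = 66².
4405 = 7² + 66² = 49 + 4356 ✓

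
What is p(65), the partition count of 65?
2012558

p(n) counts ways to write n as a sum of positive integers (order ignored).
Euler's pentagonal recurrence: p(k) = p(k-1) + p(k-2) - p(k-5) - p(k-7) + p(k-12) + p(k-15) - ... (offsets j(3j∓1)/2, signs ++--, p(0)=1, p(<0)=0).
DP table for k = 0..64: p(0)=1, p(1)=1, p(2)=2, p(3)=3, p(4)=5, p(5)=7, p(6)=11, p(7)=15, p(8)=22, p(9)=30, p(10)=42, p(11)=56, p(12)=77, p(13)=101, p(14)=135, p(15)=176, p(16)=231, p(17)=297, p(18)=385, p(19)=490, p(20)=627, p(21)=792, p(22)=1002, p(23)=1255, p(24)=1575, p(25)=1958, p(26)=2436, p(27)=3010, p(28)=3718, p(29)=4565, p(30)=5604, p(31)=6842, p(32)=8349, p(33)=10143, p(34)=12310, p(35)=14883, p(36)=17977, p(37)=21637, p(38)=26015, p(39)=31185, p(40)=37338, p(41)=44583, p(42)=53174, p(43)=63261, p(44)=75175, p(45)=89134, p(46)=105558, p(47)=124754, p(48)=147273, p(49)=173525, p(50)=204226, p(51)=239943, p(52)=281589, p(53)=329931, p(54)=386155, p(55)=451276, p(56)=526823, p(57)=614154, p(58)=715220, p(59)=831820, p(60)=966467, p(61)=1121505, p(62)=1300156, p(63)=1505499, p(64)=1741630.
Final step: p(65) = p(64) + p(63) - p(60) - p(58) + p(53) + p(50) - p(43) - p(39) + p(30) + p(25) - p(14) - p(8)
= 1741630 + 1505499 - 966467 - 715220 + 329931 + 204226 - 63261 - 31185 + 5604 + 1958 - 135 - 22
= 2012558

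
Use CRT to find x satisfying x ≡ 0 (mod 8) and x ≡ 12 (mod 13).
64

Using Chinese Remainder Theorem:
M = 8 × 13 = 104
M1 = 13, M2 = 8
y1 = 13^(-1) mod 8 = 5
y2 = 8^(-1) mod 13 = 5
x = (0×13×5 + 12×8×5) mod 104 = 64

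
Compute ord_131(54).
130

131 is prime, so ord(54) divides φ(131) = 130.
Divisors of 130: 1, 2, 5, 10, 13, 26, 65, 130.
Repeated squaring: 54^1 ≡ 54, 54^2 ≡ 34, 54^4 ≡ 108, 54^8 ≡ 5, 54^16 ≡ 25, 54^32 ≡ 101, 54^64 ≡ 114, 54^128 ≡ 27 (mod 131).
Test 54^d mod 131 for each divisor d in increasing order:
54^1 ≡ 54
54^2 ≡ 34
54^5 = 54^4·54^1 ≡ 68
54^10 = 54^8·54^2 ≡ 39
54^13 = 54^8·54^4·54^1 ≡ 78
54^26 = 54^16·54^8·54^2 ≡ 58
54^65 = 54^64·54^1 ≡ 130
54^130 = 54^128·54^2 ≡ 1  ← first divisor giving 1
The order is 130.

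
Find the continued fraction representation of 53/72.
[0; 1, 2, 1, 3, 1, 3]

Euclidean algorithm steps:
53 = 0 × 72 + 53
72 = 1 × 53 + 19
53 = 2 × 19 + 15
19 = 1 × 15 + 4
15 = 3 × 4 + 3
4 = 1 × 3 + 1
3 = 3 × 1 + 0
Continued fraction: [0; 1, 2, 1, 3, 1, 3]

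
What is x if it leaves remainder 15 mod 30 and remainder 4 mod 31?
345

Using Chinese Remainder Theorem:
M = 30 × 31 = 930
M1 = 31, M2 = 30
y1 = 31^(-1) mod 30 = 1
y2 = 30^(-1) mod 31 = 30
x = (15×31×1 + 4×30×30) mod 930 = 345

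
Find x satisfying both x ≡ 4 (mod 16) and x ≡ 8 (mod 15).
68

Using Chinese Remainder Theorem:
M = 16 × 15 = 240
M1 = 15, M2 = 16
y1 = 15^(-1) mod 16 = 15
y2 = 16^(-1) mod 15 = 1
x = (4×15×15 + 8×16×1) mod 240 = 68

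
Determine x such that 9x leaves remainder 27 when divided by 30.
x ≡ 3 (mod 10)

gcd(9, 30) = 3, which divides 27, so solutions exist.
Divide through by 3: 3x ≡ 9 (mod 10).
Find 3^(-1) mod 10 by the extended Euclidean algorithm:
10 = 3 × 3 + 1  ⟹  1 = (1)·10 + (-3)·3
So (-3)·3 ≡ 1 (mod 10), i.e. 3^(-1) ≡ -3 ≡ 7 (mod 10).
x ≡ 7 × 9 = 63 ≡ 3 (mod 10).
Check: 9 × 3 = 27 ≡ 27 (mod 30).
x ≡ 3 (mod 10), giving 3 solutions mod 30.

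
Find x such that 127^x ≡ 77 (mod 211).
49

Baby-step giant-step with step n = ⌈√211⌉ = 15.
Baby steps 127^j mod 211 (j:value) for j=0..14: 0:1, 1:127, 2:93, 3:206, 4:209, 5:168, 6:25, 7:10, 8:4, 9:86, 10:161, 11:191, 12:203, 13:39, 14:100.
Giant-step multiplier: 127^(-15) ≡ 127^(210-15) = 127^195 ≡ 153 (mod 211).
Giant steps γ_i = 77·153^i mod 211: γ_0=77, γ_1=176, γ_2=131, γ_3=209 (in table at j=4).
x = i·n + j = 3·15 + 4 = 49.
Check: 127^49 ≡ 77 (mod 211).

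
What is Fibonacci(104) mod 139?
5

Matrix identity: Q^n = [[F_(n+1), F_n], [F_n, F_(n-1)]] with Q = [[1,1],[1,0]].
n = 104 = 1101000₂. Square-and-multiply, entries mod 139:
Q^1 = [[1,1],[1,0]]
Q^3 = (Q^1)²·Q = [[3,2],[2,1]]
Q^6 = (Q^3)² = [[13,8],[8,5]]
Q^13 = (Q^6)²·Q = [[99,94],[94,5]]
Q^26 = (Q^13)² = [[11,46],[46,104]]
Q^52 = (Q^26)² = [[13,8],[8,5]]
Q^104 = (Q^52)² = [[94,5],[5,89]]
F_104 mod 139 = Q^104[0][1] = 5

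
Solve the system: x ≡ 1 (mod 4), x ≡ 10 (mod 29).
97

Using Chinese Remainder Theorem:
M = 4 × 29 = 116
M1 = 29, M2 = 4
y1 = 29^(-1) mod 4 = 1
y2 = 4^(-1) mod 29 = 22
x = (1×29×1 + 10×4×22) mod 116 = 97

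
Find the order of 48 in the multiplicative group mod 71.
7

71 is prime, so ord(48) divides φ(71) = 70.
Divisors of 70: 1, 2, 5, 7, 10, 14, 35, 70.
Repeated squaring: 48^1 ≡ 48, 48^2 ≡ 32, 48^4 ≡ 30, 48^8 ≡ 48, 48^16 ≡ 32, 48^32 ≡ 30, 48^64 ≡ 48 (mod 71).
Test 48^d mod 71 for each divisor d in increasing order:
48^1 ≡ 48
48^2 ≡ 32
48^5 = 48^4·48^1 ≡ 20
48^7 = 48^4·48^2·48^1 ≡ 1  ← first divisor giving 1
The order is 7.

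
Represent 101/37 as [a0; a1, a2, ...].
[2; 1, 2, 1, 2, 3]

Euclidean algorithm steps:
101 = 2 × 37 + 27
37 = 1 × 27 + 10
27 = 2 × 10 + 7
10 = 1 × 7 + 3
7 = 2 × 3 + 1
3 = 3 × 1 + 0
Continued fraction: [2; 1, 2, 1, 2, 3]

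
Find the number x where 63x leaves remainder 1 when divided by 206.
121

gcd(63, 206) = 1, so the inverse exists.
Extended Euclidean algorithm on (206, 63):
206 = 3 × 63 + 17  ⟹  17 = (1)·206 + (-3)·63
63 = 3 × 17 + 12  ⟹  12 = (-3)·206 + (10)·63
17 = 1 × 12 + 5  ⟹  5 = (4)·206 + (-13)·63
12 = 2 × 5 + 2  ⟹  2 = (-11)·206 + (36)·63
5 = 2 × 2 + 1  ⟹  1 = (26)·206 + (-85)·63
So (-85)·63 ≡ 1 (mod 206), i.e. 63^(-1) ≡ -85 ≡ 121 (mod 206).
Check: 63 × 121 = 7623 ≡ 1 (mod 206)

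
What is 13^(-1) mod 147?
34

gcd(13, 147) = 1, so the inverse exists.
Extended Euclidean algorithm on (147, 13):
147 = 11 × 13 + 4  ⟹  4 = (1)·147 + (-11)·13
13 = 3 × 4 + 1  ⟹  1 = (-3)·147 + (34)·13
So (34)·13 ≡ 1 (mod 147), i.e. 13^(-1) ≡ 34 (mod 147).
Check: 13 × 34 = 442 ≡ 1 (mod 147)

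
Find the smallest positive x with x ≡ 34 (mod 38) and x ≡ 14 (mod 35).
224

Using Chinese Remainder Theorem:
M = 38 × 35 = 1330
M1 = 35, M2 = 38
y1 = 35^(-1) mod 38 = 25
y2 = 38^(-1) mod 35 = 12
x = (34×35×25 + 14×38×12) mod 1330 = 224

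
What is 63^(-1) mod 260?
227

gcd(63, 260) = 1, so the inverse exists.
Extended Euclidean algorithm on (260, 63):
260 = 4 × 63 + 8  ⟹  8 = (1)·260 + (-4)·63
63 = 7 × 8 + 7  ⟹  7 = (-7)·260 + (29)·63
8 = 1 × 7 + 1  ⟹  1 = (8)·260 + (-33)·63
So (-33)·63 ≡ 1 (mod 260), i.e. 63^(-1) ≡ -33 ≡ 227 (mod 260).
Check: 63 × 227 = 14301 ≡ 1 (mod 260)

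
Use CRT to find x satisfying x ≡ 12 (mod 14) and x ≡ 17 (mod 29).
278

Using Chinese Remainder Theorem:
M = 14 × 29 = 406
M1 = 29, M2 = 14
y1 = 29^(-1) mod 14 = 1
y2 = 14^(-1) mod 29 = 27
x = (12×29×1 + 17×14×27) mod 406 = 278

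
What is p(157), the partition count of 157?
80630964769

p(n) counts ways to write n as a sum of positive integers (order ignored).
Euler's pentagonal recurrence: p(k) = p(k-1) + p(k-2) - p(k-5) - p(k-7) + p(k-12) + p(k-15) - ... (offsets j(3j∓1)/2, signs ++--, p(0)=1, p(<0)=0).
DP table for k = 0..156: p(0)=1, p(1)=1, p(2)=2, p(3)=3, p(4)=5, p(5)=7, p(6)=11, p(7)=15, p(8)=22, p(9)=30, p(10)=42, p(11)=56, p(12)=77, p(13)=101, p(14)=135, p(15)=176, p(16)=231, p(17)=297, p(18)=385, p(19)=490, p(20)=627, p(21)=792, p(22)=1002, p(23)=1255, p(24)=1575, p(25)=1958, p(26)=2436, p(27)=3010, p(28)=3718, p(29)=4565, p(30)=5604, p(31)=6842, p(32)=8349, p(33)=10143, p(34)=12310, p(35)=14883, p(36)=17977, p(37)=21637, p(38)=26015, p(39)=31185, p(40)=37338, p(41)=44583, p(42)=53174, p(43)=63261, p(44)=75175, p(45)=89134, p(46)=105558, p(47)=124754, p(48)=147273, p(49)=173525, p(50)=204226, p(51)=239943, p(52)=281589, p(53)=329931, p(54)=386155, p(55)=451276, p(56)=526823, p(57)=614154, p(58)=715220, p(59)=831820, p(60)=966467, p(61)=1121505, p(62)=1300156, p(63)=1505499, p(64)=1741630, p(65)=2012558, p(66)=2323520, p(67)=2679689, p(68)=3087735, p(69)=3554345, p(70)=4087968, p(71)=4697205, p(72)=5392783, p(73)=6185689, p(74)=7089500, p(75)=8118264, p(76)=9289091, p(77)=10619863, p(78)=12132164, p(79)=13848650, p(80)=15796476, p(81)=18004327, p(82)=20506255, p(83)=23338469, p(84)=26543660, p(85)=30167357, p(86)=34262962, p(87)=38887673, p(88)=44108109, p(89)=49995925, p(90)=56634173, p(91)=64112359, p(92)=72533807, p(93)=82010177, p(94)=92669720, p(95)=104651419, p(96)=118114304, p(97)=133230930, p(98)=150198136, p(99)=169229875, p(100)=190569292, p(101)=214481126, p(102)=241265379, p(103)=271248950, p(104)=304801365, p(105)=342325709, p(106)=384276336, p(107)=431149389, p(108)=483502844, p(109)=541946240, p(110)=607163746, p(111)=679903203, p(112)=761002156, p(113)=851376628, p(114)=952050665, p(115)=1064144451, p(116)=1188908248, p(117)=1327710076, p(118)=1482074143, p(119)=1653668665, p(120)=1844349560, p(121)=2056148051, p(122)=2291320912, p(123)=2552338241, p(124)=2841940500, p(125)=3163127352, p(126)=3519222692, p(127)=3913864295, p(128)=4351078600, p(129)=4835271870, p(130)=5371315400, p(131)=5964539504, p(132)=6620830889, p(133)=7346629512, p(134)=8149040695, p(135)=9035836076, p(136)=10015581680, p(137)=11097645016, p(138)=12292341831, p(139)=13610949895, p(140)=15065878135, p(141)=16670689208, p(142)=18440293320, p(143)=20390982757, p(144)=22540654445, p(145)=24908858009, p(146)=27517052599, p(147)=30388671978, p(148)=33549419497, p(149)=37027355200, p(150)=40853235313, p(151)=45060624582, p(152)=49686288421, p(153)=54770336324, p(154)=60356673280, p(155)=66493182097, p(156)=73232243759.
Final step: p(157) = p(156) + p(155) - p(152) - p(150) + p(145) + p(142) - p(135) - p(131) + p(122) + p(117) - p(106) - p(100) + p(87) + p(80) - p(65) - p(57) + p(40) + p(31) - p(12) - p(2)
= 73232243759 + 66493182097 - 49686288421 - 40853235313 + 24908858009 + 18440293320 - 9035836076 - 5964539504 + 2291320912 + 1327710076 - 384276336 - 190569292 + 38887673 + 15796476 - 2012558 - 614154 + 37338 + 6842 - 77 - 2
= 80630964769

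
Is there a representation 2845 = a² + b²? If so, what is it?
6² + 53² (a=6, b=53)

Factorization: 2845 = 5 × 569
By Fermat: n is sum of two squares iff every prime p ≡ 3 (mod 4) appears to even power.
All primes ≡ 3 (mod 4) appear to even power.
Search a = 0, 1, 2, … for 2845 - a² a perfect square: first hit at a = 6: 2845 - 36 = 2809 = 53².
2845 = 6² + 53² = 36 + 2809 ✓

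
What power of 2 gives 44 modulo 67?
61

Baby-step giant-step with step n = ⌈√67⌉ = 9.
Baby steps 2^j mod 67 (j:value) for j=0..8: 0:1, 1:2, 2:4, 3:8, 4:16, 5:32, 6:64, 7:61, 8:55.
Giant-step multiplier: 2^(-9) ≡ 2^(66-9) = 2^57 ≡ 53 (mod 67).
Giant steps γ_i = 44·53^i mod 67: γ_0=44, γ_1=54, γ_2=48, γ_3=65, γ_4=28, γ_5=10, γ_6=61 (in table at j=7).
x = i·n + j = 6·9 + 7 = 61.
Check: 2^61 ≡ 44 (mod 67).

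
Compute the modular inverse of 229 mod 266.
115

gcd(229, 266) = 1, so the inverse exists.
Extended Euclidean algorithm on (266, 229):
266 = 1 × 229 + 37  ⟹  37 = (1)·266 + (-1)·229
229 = 6 × 37 + 7  ⟹  7 = (-6)·266 + (7)·229
37 = 5 × 7 + 2  ⟹  2 = (31)·266 + (-36)·229
7 = 3 × 2 + 1  ⟹  1 = (-99)·266 + (115)·229
So (115)·229 ≡ 1 (mod 266), i.e. 229^(-1) ≡ 115 (mod 266).
Check: 229 × 115 = 26335 ≡ 1 (mod 266)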